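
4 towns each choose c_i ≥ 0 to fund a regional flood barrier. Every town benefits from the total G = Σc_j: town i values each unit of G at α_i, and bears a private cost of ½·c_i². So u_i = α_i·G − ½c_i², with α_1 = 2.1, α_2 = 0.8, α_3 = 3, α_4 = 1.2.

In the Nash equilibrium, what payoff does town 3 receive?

16.8

Town i's FOC: ∂u_i/∂c_i = α_i − c_i = 0, so c_i* = α_i.
NE contributions = (2.1, 0.8, 3, 1.2); G = 7.1.
u_3 = α_3·G − ½·(c_3)² = 3·7.1 − ½·3² = 16.8.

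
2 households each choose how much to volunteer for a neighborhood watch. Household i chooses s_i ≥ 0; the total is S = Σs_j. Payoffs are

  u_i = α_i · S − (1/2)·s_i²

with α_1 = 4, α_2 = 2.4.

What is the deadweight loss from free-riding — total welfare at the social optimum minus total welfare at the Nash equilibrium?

Household i's FOC: ∂u_i/∂s_i = α_i − s_i = 0, so s_i* = α_i.
NE contributions = (4, 2.4); S = 6.4.
W^NE = (Σα)·S − ½Σα_i² = 6.4² − ½·21.76 = 30.08.
Planner sets s_i = Σα_j = 6.4 for every i, so S^SO = 2·6.4 = 12.8.
W^SO = (Σα)·S^SO − ½·2·(Σα)² = (2/2)·6.4² = 40.96.
Deadweight loss = W^SO − W^NE = 10.88.

10.88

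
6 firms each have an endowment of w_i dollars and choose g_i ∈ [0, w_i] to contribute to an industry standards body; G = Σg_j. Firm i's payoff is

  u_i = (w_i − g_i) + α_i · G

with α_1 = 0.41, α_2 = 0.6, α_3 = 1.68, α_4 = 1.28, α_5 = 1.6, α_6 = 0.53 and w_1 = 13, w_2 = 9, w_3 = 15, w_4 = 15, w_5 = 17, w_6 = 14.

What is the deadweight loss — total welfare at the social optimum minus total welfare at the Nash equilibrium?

183.6

∂u_i/∂g_i = α_i − 1, so firm i contributes w_i if α_i > 1, else 0.
α_i > 1 for i ∈ {3, 4, 5}; NE contributions (0, 0, 15, 15, 17, 0), G = 47.
W^NE = Σw_i − G^NE + (Σα_i)·G^NE = 83 + 5.1·47 = 322.7.
Planner: ∂(Σu_j)/∂g_i = Σα_j − 1 = 5.1 > 0, so everyone contributes w_i; G^SO = 83, W^SO = 83 + 5.1·83 = 506.3.
Deadweight loss = 183.6.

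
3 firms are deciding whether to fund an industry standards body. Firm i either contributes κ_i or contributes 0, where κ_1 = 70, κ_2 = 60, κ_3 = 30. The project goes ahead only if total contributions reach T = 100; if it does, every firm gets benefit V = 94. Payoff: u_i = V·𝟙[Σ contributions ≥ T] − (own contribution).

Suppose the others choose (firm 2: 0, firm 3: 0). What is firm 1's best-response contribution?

0

Others' total = 0. Even contributing 70 gives 70 < 100: no benefit either way.
Best response: 0.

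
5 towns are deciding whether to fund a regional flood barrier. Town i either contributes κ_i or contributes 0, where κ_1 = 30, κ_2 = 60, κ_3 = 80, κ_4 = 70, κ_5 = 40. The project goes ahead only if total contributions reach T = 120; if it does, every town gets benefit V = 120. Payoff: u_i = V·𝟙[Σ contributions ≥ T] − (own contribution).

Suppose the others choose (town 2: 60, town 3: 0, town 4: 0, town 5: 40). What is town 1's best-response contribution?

30

Others' total = 100. Contributing 30 brings total to 130 ≥ 120: gain V − κ_1 = 90.
Best response: 30.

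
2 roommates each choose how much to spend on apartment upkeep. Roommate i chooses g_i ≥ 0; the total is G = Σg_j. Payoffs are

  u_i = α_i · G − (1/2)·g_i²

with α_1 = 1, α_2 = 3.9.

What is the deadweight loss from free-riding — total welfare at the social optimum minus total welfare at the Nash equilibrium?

8.105

Roommate i's FOC: ∂u_i/∂g_i = α_i − g_i = 0, so g_i* = α_i.
NE contributions = (1, 3.9); G = 4.9.
W^NE = (Σα)·G − ½Σα_i² = 4.9² − ½·16.21 = 15.905.
Planner sets g_i = Σα_j = 4.9 for every i, so G^SO = 2·4.9 = 9.8.
W^SO = (Σα)·G^SO − ½·2·(Σα)² = (2/2)·4.9² = 24.01.
Deadweight loss = W^SO − W^NE = 8.105.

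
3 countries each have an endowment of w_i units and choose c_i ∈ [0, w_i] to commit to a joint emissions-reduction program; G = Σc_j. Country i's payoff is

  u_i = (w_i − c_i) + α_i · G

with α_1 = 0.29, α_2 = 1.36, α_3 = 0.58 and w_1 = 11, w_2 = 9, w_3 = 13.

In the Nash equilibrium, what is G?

∂u_i/∂c_i = α_i − 1, so country i contributes w_i if α_i > 1, else 0.
α_i > 1 for i ∈ {2}; NE contributions (0, 9, 0), G = 9.

9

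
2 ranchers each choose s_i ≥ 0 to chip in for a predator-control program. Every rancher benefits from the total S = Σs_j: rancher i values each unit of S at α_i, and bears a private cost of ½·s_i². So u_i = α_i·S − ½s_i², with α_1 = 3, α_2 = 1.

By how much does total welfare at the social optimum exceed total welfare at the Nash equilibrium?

Rancher i's FOC: ∂u_i/∂s_i = α_i − s_i = 0, so s_i* = α_i.
NE contributions = (3, 1); S = 4.
W^NE = (Σα)·S − ½Σα_i² = 4² − ½·10 = 11.
Planner sets s_i = Σα_j = 4 for every i, so S^SO = 2·4 = 8.
W^SO = (Σα)·S^SO − ½·2·(Σα)² = (2/2)·4² = 16.
Deadweight loss = W^SO − W^NE = 5.

5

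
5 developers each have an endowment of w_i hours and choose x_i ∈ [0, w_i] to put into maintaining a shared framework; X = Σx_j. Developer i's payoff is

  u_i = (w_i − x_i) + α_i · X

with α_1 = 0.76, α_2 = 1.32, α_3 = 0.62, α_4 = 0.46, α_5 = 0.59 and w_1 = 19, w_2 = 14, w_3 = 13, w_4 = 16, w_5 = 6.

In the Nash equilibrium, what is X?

∂u_i/∂x_i = α_i − 1, so developer i contributes w_i if α_i > 1, else 0.
α_i > 1 for i ∈ {2}; NE contributions (0, 14, 0, 0, 0), X = 14.

14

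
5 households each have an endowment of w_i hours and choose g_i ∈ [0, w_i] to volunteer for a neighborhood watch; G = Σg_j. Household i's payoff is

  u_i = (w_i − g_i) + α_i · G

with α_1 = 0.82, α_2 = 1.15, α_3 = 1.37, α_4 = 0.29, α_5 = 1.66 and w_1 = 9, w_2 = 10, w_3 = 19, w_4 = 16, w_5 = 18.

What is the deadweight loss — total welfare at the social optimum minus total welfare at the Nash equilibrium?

107.25

∂u_i/∂g_i = α_i − 1, so household i contributes w_i if α_i > 1, else 0.
α_i > 1 for i ∈ {2, 3, 5}; NE contributions (0, 10, 19, 0, 18), G = 47.
W^NE = Σw_i − G^NE + (Σα_i)·G^NE = 72 + 4.29·47 = 273.63.
Planner: ∂(Σu_j)/∂g_i = Σα_j − 1 = 4.29 > 0, so everyone contributes w_i; G^SO = 72, W^SO = 72 + 4.29·72 = 380.88.
Deadweight loss = 107.25.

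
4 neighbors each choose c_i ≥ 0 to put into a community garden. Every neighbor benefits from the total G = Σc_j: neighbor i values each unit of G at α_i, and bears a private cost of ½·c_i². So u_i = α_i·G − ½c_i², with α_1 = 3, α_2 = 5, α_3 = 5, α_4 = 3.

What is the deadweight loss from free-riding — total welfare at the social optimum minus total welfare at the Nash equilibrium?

Neighbor i's FOC: ∂u_i/∂c_i = α_i − c_i = 0, so c_i* = α_i.
NE contributions = (3, 5, 5, 3); G = 16.
W^NE = (Σα)·G − ½Σα_i² = 16² − ½·68 = 222.
Planner sets c_i = Σα_j = 16 for every i, so G^SO = 4·16 = 64.
W^SO = (Σα)·G^SO − ½·4·(Σα)² = (4/2)·16² = 512.
Deadweight loss = W^SO − W^NE = 290.

290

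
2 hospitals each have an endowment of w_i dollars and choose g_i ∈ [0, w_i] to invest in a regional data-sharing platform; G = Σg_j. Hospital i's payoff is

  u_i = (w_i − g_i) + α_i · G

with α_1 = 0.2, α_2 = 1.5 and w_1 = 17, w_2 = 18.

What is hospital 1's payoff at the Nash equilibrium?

20.6

∂u_i/∂g_i = α_i − 1, so hospital i contributes w_i if α_i > 1, else 0.
α_i > 1 for i ∈ {2}; NE contributions (0, 18), G = 18.
u_1 = (17 − 0) + 0.2·18 = 20.6.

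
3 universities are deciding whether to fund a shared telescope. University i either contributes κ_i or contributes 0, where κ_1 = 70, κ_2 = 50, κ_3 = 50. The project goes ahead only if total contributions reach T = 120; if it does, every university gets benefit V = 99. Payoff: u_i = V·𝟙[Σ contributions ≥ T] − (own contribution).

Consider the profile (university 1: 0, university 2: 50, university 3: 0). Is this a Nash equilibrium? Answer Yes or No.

Total = 50 < 120: not provided.
University 1 (pledges 0, payoff 0): pledging 70 → total 120, payoff 29. Profitable deviation.

No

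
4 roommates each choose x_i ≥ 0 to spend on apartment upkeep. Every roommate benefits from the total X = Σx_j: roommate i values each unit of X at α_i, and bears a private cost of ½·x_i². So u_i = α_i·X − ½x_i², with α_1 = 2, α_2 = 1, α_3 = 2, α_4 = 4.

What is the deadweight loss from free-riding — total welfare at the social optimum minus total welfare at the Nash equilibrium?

93.5

Roommate i's FOC: ∂u_i/∂x_i = α_i − x_i = 0, so x_i* = α_i.
NE contributions = (2, 1, 2, 4); X = 9.
W^NE = (Σα)·X − ½Σα_i² = 9² − ½·25 = 68.5.
Planner sets x_i = Σα_j = 9 for every i, so X^SO = 4·9 = 36.
W^SO = (Σα)·X^SO − ½·4·(Σα)² = (4/2)·9² = 162.
Deadweight loss = W^SO − W^NE = 93.5.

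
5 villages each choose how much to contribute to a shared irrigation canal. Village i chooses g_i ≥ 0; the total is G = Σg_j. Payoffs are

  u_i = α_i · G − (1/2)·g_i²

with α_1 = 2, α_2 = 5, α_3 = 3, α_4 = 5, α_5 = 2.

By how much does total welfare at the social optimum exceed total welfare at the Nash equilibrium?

Village i's FOC: ∂u_i/∂g_i = α_i − g_i = 0, so g_i* = α_i.
NE contributions = (2, 5, 3, 5, 2); G = 17.
W^NE = (Σα)·G − ½Σα_i² = 17² − ½·67 = 255.5.
Planner sets g_i = Σα_j = 17 for every i, so G^SO = 5·17 = 85.
W^SO = (Σα)·G^SO − ½·5·(Σα)² = (5/2)·17² = 722.5.
Deadweight loss = W^SO − W^NE = 467.

467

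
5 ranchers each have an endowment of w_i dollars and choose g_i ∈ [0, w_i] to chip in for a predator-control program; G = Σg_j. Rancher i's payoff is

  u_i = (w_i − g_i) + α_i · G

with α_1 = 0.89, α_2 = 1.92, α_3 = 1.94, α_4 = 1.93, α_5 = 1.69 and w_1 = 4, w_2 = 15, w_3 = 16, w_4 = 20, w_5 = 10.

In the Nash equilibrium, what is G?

∂u_i/∂g_i = α_i − 1, so rancher i contributes w_i if α_i > 1, else 0.
α_i > 1 for i ∈ {2, 3, 4, 5}; NE contributions (0, 15, 16, 20, 10), G = 61.

61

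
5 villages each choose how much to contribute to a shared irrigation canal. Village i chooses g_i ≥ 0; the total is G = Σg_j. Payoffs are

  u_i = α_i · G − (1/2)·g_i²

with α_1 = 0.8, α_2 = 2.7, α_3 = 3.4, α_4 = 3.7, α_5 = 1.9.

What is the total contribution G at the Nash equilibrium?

Village i's FOC: ∂u_i/∂g_i = α_i − g_i = 0, so g_i* = α_i.
NE contributions = (0.8, 2.7, 3.4, 3.7, 1.9); G = 12.5.

12.5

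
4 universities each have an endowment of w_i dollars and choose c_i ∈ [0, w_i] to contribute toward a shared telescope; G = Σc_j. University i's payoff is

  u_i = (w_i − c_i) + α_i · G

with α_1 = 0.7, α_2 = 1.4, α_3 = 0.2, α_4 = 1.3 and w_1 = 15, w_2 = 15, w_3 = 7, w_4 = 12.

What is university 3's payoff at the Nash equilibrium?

12.4

∂u_i/∂c_i = α_i − 1, so university i contributes w_i if α_i > 1, else 0.
α_i > 1 for i ∈ {2, 4}; NE contributions (0, 15, 0, 12), G = 27.
u_3 = (7 − 0) + 0.2·27 = 12.4.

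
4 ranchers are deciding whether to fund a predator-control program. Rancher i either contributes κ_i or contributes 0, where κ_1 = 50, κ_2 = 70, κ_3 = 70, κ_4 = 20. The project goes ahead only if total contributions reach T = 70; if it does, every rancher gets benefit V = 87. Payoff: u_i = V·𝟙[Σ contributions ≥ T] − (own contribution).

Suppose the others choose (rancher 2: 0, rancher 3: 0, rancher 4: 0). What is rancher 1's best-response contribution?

Others' total = 0. Even contributing 50 gives 50 < 70: no benefit either way.
Best response: 0.

0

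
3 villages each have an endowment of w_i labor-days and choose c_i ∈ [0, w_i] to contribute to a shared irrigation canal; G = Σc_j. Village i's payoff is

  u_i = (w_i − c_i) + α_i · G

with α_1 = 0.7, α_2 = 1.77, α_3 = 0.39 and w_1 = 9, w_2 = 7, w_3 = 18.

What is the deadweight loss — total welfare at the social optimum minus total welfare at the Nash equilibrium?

∂u_i/∂c_i = α_i − 1, so village i contributes w_i if α_i > 1, else 0.
α_i > 1 for i ∈ {2}; NE contributions (0, 7, 0), G = 7.
W^NE = Σw_i − G^NE + (Σα_i)·G^NE = 34 + 1.86·7 = 47.02.
Planner: ∂(Σu_j)/∂c_i = Σα_j − 1 = 1.86 > 0, so everyone contributes w_i; G^SO = 34, W^SO = 34 + 1.86·34 = 97.24.
Deadweight loss = 50.22.

50.22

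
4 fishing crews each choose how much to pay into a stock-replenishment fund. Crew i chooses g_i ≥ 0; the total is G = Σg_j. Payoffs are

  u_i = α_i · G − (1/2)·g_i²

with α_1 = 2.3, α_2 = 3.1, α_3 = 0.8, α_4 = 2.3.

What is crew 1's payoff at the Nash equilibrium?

16.905

Crew i's FOC: ∂u_i/∂g_i = α_i − g_i = 0, so g_i* = α_i.
NE contributions = (2.3, 3.1, 0.8, 2.3); G = 8.5.
u_1 = α_1·G − ½·(g_1)² = 2.3·8.5 − ½·2.3² = 16.905.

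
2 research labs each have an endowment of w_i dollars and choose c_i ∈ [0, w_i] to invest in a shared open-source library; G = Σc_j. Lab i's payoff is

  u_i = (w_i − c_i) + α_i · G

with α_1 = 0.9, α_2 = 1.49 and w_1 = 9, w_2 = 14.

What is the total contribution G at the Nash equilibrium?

14

∂u_i/∂c_i = α_i − 1, so lab i contributes w_i if α_i > 1, else 0.
α_i > 1 for i ∈ {2}; NE contributions (0, 14), G = 14.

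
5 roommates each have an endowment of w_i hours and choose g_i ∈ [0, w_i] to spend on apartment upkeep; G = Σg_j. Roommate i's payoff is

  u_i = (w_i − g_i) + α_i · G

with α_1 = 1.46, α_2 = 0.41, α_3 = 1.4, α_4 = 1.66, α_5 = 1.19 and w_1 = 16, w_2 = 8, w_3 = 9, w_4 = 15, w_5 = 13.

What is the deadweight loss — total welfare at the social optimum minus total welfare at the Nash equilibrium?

40.96

∂u_i/∂g_i = α_i − 1, so roommate i contributes w_i if α_i > 1, else 0.
α_i > 1 for i ∈ {1, 3, 4, 5}; NE contributions (16, 0, 9, 15, 13), G = 53.
W^NE = Σw_i − G^NE + (Σα_i)·G^NE = 61 + 5.12·53 = 332.36.
Planner: ∂(Σu_j)/∂g_i = Σα_j − 1 = 5.12 > 0, so everyone contributes w_i; G^SO = 61, W^SO = 61 + 5.12·61 = 373.32.
Deadweight loss = 40.96.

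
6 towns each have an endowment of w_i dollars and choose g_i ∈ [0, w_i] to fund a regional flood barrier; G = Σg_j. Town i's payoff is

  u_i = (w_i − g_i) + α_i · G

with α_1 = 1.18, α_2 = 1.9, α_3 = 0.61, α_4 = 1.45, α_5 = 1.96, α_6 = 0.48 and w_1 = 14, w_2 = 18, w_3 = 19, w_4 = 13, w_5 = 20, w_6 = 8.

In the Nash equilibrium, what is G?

∂u_i/∂g_i = α_i − 1, so town i contributes w_i if α_i > 1, else 0.
α_i > 1 for i ∈ {1, 2, 4, 5}; NE contributions (14, 18, 0, 13, 20, 0), G = 65.

65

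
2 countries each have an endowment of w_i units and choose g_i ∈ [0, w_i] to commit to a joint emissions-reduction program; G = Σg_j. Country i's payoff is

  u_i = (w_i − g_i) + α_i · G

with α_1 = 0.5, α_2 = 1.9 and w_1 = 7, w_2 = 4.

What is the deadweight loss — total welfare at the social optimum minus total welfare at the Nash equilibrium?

∂u_i/∂g_i = α_i − 1, so country i contributes w_i if α_i > 1, else 0.
α_i > 1 for i ∈ {2}; NE contributions (0, 4), G = 4.
W^NE = Σw_i − G^NE + (Σα_i)·G^NE = 11 + 1.4·4 = 16.6.
Planner: ∂(Σu_j)/∂g_i = Σα_j − 1 = 1.4 > 0, so everyone contributes w_i; G^SO = 11, W^SO = 11 + 1.4·11 = 26.4.
Deadweight loss = 9.8.

9.8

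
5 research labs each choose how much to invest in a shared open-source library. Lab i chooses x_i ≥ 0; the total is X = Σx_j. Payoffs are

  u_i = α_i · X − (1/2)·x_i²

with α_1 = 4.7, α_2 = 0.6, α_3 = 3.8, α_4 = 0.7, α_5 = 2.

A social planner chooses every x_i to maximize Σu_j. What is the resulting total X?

59

Planner FOC: ∂(Σu_j)/∂x_i = (Σα_j) − x_i = 0, so x_i^SO = Σα_j = 11.8 for every i; X^SO = 59.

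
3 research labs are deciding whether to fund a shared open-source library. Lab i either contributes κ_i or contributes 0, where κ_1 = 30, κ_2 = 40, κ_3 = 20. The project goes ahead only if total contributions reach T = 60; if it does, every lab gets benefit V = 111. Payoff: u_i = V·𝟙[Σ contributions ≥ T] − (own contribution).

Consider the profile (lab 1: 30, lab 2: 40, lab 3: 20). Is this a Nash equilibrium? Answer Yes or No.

No

Total = 90 ≥ 60: provided.
Lab 1 (pledges 30, payoff 81): dropping to 0 → total 60, payoff 111. Profitable deviation.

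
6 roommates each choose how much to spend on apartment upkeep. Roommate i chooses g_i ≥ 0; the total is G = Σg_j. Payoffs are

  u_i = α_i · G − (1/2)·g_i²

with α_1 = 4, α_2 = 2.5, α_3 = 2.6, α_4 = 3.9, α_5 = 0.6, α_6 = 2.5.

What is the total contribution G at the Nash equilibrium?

Roommate i's FOC: ∂u_i/∂g_i = α_i − g_i = 0, so g_i* = α_i.
NE contributions = (4, 2.5, 2.6, 3.9, 0.6, 2.5); G = 16.1.

16.1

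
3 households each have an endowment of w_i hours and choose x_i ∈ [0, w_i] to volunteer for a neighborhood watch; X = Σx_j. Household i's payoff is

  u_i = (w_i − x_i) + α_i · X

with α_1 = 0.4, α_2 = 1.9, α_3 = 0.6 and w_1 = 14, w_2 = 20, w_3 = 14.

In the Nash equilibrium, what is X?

∂u_i/∂x_i = α_i − 1, so household i contributes w_i if α_i > 1, else 0.
α_i > 1 for i ∈ {2}; NE contributions (0, 20, 0), X = 20.

20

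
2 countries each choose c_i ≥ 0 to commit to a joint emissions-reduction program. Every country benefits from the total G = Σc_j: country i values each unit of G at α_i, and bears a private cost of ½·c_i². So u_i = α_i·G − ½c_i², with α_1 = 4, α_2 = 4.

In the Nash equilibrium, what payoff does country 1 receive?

24

Country i's FOC: ∂u_i/∂c_i = α_i − c_i = 0, so c_i* = α_i.
NE contributions = (4, 4); G = 8.
u_1 = α_1·G − ½·(c_1)² = 4·8 − ½·4² = 24.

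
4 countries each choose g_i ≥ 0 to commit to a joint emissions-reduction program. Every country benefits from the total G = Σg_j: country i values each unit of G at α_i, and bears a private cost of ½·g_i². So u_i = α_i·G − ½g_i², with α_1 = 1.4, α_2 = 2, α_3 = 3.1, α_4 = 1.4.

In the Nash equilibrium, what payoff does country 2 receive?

13.8

Country i's FOC: ∂u_i/∂g_i = α_i − g_i = 0, so g_i* = α_i.
NE contributions = (1.4, 2, 3.1, 1.4); G = 7.9.
u_2 = α_2·G − ½·(g_2)² = 2·7.9 − ½·2² = 13.8.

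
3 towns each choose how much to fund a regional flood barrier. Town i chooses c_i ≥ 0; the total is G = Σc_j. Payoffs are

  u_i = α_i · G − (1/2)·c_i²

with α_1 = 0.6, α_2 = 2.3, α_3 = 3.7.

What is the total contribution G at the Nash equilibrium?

6.6

Town i's FOC: ∂u_i/∂c_i = α_i − c_i = 0, so c_i* = α_i.
NE contributions = (0.6, 2.3, 3.7); G = 6.6.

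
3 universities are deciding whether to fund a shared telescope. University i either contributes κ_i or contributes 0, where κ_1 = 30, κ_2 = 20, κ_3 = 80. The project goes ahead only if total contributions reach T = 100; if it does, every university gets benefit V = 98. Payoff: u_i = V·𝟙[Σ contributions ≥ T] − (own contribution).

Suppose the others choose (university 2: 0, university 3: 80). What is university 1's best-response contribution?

30

Others' total = 80. Contributing 30 brings total to 110 ≥ 100: gain V − κ_1 = 68.
Best response: 30.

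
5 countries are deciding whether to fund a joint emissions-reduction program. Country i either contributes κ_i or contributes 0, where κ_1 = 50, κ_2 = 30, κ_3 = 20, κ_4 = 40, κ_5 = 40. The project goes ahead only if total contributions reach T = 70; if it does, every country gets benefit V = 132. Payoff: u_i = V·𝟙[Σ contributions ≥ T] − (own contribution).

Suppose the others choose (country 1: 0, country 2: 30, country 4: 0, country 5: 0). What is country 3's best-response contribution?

0

Others' total = 30. Even contributing 20 gives 50 < 70: no benefit either way.
Best response: 0.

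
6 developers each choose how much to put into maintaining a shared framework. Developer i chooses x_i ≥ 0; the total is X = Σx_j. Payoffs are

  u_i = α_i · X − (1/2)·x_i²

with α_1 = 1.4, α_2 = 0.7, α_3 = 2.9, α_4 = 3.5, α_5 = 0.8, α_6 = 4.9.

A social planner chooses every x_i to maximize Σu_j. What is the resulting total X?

Planner FOC: ∂(Σu_j)/∂x_i = (Σα_j) − x_i = 0, so x_i^SO = Σα_j = 14.2 for every i; X^SO = 85.2.

85.2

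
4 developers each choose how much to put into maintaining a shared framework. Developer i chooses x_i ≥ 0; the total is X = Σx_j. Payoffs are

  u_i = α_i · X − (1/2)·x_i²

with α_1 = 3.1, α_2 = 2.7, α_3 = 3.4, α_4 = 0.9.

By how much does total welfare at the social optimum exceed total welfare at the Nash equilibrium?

116.645

Developer i's FOC: ∂u_i/∂x_i = α_i − x_i = 0, so x_i* = α_i.
NE contributions = (3.1, 2.7, 3.4, 0.9); X = 10.1.
W^NE = (Σα)·X − ½Σα_i² = 10.1² − ½·29.27 = 87.375.
Planner sets x_i = Σα_j = 10.1 for every i, so X^SO = 4·10.1 = 40.4.
W^SO = (Σα)·X^SO − ½·4·(Σα)² = (4/2)·10.1² = 204.02.
Deadweight loss = W^SO − W^NE = 116.645.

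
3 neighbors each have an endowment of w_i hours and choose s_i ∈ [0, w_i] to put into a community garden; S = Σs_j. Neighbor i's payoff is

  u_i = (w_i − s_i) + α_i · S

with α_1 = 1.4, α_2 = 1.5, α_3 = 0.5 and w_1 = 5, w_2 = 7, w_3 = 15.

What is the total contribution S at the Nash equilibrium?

∂u_i/∂s_i = α_i − 1, so neighbor i contributes w_i if α_i > 1, else 0.
α_i > 1 for i ∈ {1, 2}; NE contributions (5, 7, 0), S = 12.

12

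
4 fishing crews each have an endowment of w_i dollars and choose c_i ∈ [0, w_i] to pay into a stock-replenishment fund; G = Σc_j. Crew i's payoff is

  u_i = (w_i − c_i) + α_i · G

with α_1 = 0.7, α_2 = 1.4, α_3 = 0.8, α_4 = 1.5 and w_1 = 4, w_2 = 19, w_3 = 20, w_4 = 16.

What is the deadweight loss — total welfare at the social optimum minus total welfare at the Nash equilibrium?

∂u_i/∂c_i = α_i − 1, so crew i contributes w_i if α_i > 1, else 0.
α_i > 1 for i ∈ {2, 4}; NE contributions (0, 19, 0, 16), G = 35.
W^NE = Σw_i − G^NE + (Σα_i)·G^NE = 59 + 3.4·35 = 178.
Planner: ∂(Σu_j)/∂c_i = Σα_j − 1 = 3.4 > 0, so everyone contributes w_i; G^SO = 59, W^SO = 59 + 3.4·59 = 259.6.
Deadweight loss = 81.6.

81.6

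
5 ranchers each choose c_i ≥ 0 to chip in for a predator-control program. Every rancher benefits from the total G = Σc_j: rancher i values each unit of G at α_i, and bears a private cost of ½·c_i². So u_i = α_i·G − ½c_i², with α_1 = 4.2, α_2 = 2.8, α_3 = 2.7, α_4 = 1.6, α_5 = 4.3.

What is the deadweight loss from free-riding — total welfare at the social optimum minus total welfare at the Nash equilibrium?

Rancher i's FOC: ∂u_i/∂c_i = α_i − c_i = 0, so c_i* = α_i.
NE contributions = (4.2, 2.8, 2.7, 1.6, 4.3); G = 15.6.
W^NE = (Σα)·G − ½Σα_i² = 15.6² − ½·53.82 = 216.45.
Planner sets c_i = Σα_j = 15.6 for every i, so G^SO = 5·15.6 = 78.
W^SO = (Σα)·G^SO − ½·5·(Σα)² = (5/2)·15.6² = 608.4.
Deadweight loss = W^SO − W^NE = 391.95.

391.95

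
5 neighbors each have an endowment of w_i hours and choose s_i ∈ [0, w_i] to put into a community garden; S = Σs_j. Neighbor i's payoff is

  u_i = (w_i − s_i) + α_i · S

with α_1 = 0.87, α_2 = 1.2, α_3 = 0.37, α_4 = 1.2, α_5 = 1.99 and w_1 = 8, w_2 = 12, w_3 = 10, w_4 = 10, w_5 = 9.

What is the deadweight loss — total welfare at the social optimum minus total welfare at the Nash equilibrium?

83.34

∂u_i/∂s_i = α_i − 1, so neighbor i contributes w_i if α_i > 1, else 0.
α_i > 1 for i ∈ {2, 4, 5}; NE contributions (0, 12, 0, 10, 9), S = 31.
W^NE = Σw_i − S^NE + (Σα_i)·S^NE = 49 + 4.63·31 = 192.53.
Planner: ∂(Σu_j)/∂s_i = Σα_j − 1 = 4.63 > 0, so everyone contributes w_i; S^SO = 49, W^SO = 49 + 4.63·49 = 275.87.
Deadweight loss = 83.34.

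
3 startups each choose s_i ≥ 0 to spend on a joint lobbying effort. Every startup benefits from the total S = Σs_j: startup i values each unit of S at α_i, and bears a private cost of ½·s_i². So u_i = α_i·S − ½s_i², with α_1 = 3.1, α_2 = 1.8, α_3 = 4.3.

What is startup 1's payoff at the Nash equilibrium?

Startup i's FOC: ∂u_i/∂s_i = α_i − s_i = 0, so s_i* = α_i.
NE contributions = (3.1, 1.8, 4.3); S = 9.2.
u_1 = α_1·S − ½·(s_1)² = 3.1·9.2 − ½·3.1² = 23.715.

23.715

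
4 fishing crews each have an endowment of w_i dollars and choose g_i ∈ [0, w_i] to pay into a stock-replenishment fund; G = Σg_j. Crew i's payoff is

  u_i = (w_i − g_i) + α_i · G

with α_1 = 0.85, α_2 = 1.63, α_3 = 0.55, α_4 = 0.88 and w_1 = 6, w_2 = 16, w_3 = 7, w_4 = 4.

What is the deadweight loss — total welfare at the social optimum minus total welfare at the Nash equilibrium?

∂u_i/∂g_i = α_i − 1, so crew i contributes w_i if α_i > 1, else 0.
α_i > 1 for i ∈ {2}; NE contributions (0, 16, 0, 0), G = 16.
W^NE = Σw_i − G^NE + (Σα_i)·G^NE = 33 + 2.91·16 = 79.56.
Planner: ∂(Σu_j)/∂g_i = Σα_j − 1 = 2.91 > 0, so everyone contributes w_i; G^SO = 33, W^SO = 33 + 2.91·33 = 129.03.
Deadweight loss = 49.47.

49.47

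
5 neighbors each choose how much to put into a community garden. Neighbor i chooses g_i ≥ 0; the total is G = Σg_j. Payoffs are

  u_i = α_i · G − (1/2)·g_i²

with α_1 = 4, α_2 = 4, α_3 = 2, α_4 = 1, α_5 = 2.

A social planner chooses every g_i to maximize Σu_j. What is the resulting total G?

65

Planner FOC: ∂(Σu_j)/∂g_i = (Σα_j) − g_i = 0, so g_i^SO = Σα_j = 13 for every i; G^SO = 65.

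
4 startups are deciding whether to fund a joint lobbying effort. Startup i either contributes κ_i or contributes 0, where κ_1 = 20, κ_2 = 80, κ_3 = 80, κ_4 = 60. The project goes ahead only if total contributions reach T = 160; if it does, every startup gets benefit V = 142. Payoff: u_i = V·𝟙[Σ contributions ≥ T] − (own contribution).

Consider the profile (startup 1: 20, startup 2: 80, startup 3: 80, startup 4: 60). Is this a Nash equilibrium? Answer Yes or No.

No

Total = 240 ≥ 160: provided.
Startup 1 (pledges 20, payoff 122): dropping to 0 → total 220, payoff 142. Profitable deviation.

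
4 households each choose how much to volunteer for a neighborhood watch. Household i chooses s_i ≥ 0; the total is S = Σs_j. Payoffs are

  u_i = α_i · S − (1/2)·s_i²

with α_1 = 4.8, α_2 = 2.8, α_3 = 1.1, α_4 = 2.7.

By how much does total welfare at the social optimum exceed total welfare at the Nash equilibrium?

Household i's FOC: ∂u_i/∂s_i = α_i − s_i = 0, so s_i* = α_i.
NE contributions = (4.8, 2.8, 1.1, 2.7); S = 11.4.
W^NE = (Σα)·S − ½Σα_i² = 11.4² − ½·39.38 = 110.27.
Planner sets s_i = Σα_j = 11.4 for every i, so S^SO = 4·11.4 = 45.6.
W^SO = (Σα)·S^SO − ½·4·(Σα)² = (4/2)·11.4² = 259.92.
Deadweight loss = W^SO − W^NE = 149.65.

149.65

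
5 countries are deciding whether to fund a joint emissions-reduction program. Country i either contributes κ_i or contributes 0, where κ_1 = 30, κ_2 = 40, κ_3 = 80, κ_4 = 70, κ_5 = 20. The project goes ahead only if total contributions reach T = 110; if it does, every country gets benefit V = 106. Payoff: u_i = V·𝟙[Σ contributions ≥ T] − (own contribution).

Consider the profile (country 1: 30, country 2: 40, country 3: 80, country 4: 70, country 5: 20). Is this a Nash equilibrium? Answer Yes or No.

No

Total = 240 ≥ 110: provided.
Country 1 (pledges 30, payoff 76): dropping to 0 → total 210, payoff 106. Profitable deviation.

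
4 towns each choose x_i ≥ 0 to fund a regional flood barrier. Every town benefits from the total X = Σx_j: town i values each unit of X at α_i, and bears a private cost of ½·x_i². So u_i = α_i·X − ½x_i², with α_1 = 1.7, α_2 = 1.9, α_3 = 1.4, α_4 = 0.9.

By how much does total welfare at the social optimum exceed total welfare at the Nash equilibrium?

Town i's FOC: ∂u_i/∂x_i = α_i − x_i = 0, so x_i* = α_i.
NE contributions = (1.7, 1.9, 1.4, 0.9); X = 5.9.
W^NE = (Σα)·X − ½Σα_i² = 5.9² − ½·9.27 = 30.175.
Planner sets x_i = Σα_j = 5.9 for every i, so X^SO = 4·5.9 = 23.6.
W^SO = (Σα)·X^SO − ½·4·(Σα)² = (4/2)·5.9² = 69.62.
Deadweight loss = W^SO − W^NE = 39.445.

39.445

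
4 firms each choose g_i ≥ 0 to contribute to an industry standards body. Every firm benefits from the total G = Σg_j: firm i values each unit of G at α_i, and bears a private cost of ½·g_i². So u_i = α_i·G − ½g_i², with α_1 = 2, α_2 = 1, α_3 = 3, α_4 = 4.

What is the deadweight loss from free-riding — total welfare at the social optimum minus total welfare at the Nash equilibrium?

Firm i's FOC: ∂u_i/∂g_i = α_i − g_i = 0, so g_i* = α_i.
NE contributions = (2, 1, 3, 4); G = 10.
W^NE = (Σα)·G − ½Σα_i² = 10² − ½·30 = 85.
Planner sets g_i = Σα_j = 10 for every i, so G^SO = 4·10 = 40.
W^SO = (Σα)·G^SO − ½·4·(Σα)² = (4/2)·10² = 200.
Deadweight loss = W^SO − W^NE = 115.

115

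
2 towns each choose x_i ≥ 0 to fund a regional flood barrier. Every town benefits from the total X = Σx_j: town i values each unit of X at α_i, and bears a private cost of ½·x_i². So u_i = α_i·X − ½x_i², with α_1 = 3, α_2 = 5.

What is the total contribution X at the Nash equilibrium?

Town i's FOC: ∂u_i/∂x_i = α_i − x_i = 0, so x_i* = α_i.
NE contributions = (3, 5); X = 8.

8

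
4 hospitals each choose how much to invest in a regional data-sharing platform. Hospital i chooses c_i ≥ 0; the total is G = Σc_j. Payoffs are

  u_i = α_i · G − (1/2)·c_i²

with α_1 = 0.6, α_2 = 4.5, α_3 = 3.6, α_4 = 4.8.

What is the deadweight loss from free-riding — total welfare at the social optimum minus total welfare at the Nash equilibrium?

210.555

Hospital i's FOC: ∂u_i/∂c_i = α_i − c_i = 0, so c_i* = α_i.
NE contributions = (0.6, 4.5, 3.6, 4.8); G = 13.5.
W^NE = (Σα)·G − ½Σα_i² = 13.5² − ½·56.61 = 153.945.
Planner sets c_i = Σα_j = 13.5 for every i, so G^SO = 4·13.5 = 54.
W^SO = (Σα)·G^SO − ½·4·(Σα)² = (4/2)·13.5² = 364.5.
Deadweight loss = W^SO − W^NE = 210.555.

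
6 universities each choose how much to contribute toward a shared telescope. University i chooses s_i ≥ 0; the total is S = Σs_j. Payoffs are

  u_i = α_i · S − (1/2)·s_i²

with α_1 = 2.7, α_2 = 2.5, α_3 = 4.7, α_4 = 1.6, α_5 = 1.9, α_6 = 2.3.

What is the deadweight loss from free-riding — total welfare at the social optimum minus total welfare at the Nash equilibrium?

University i's FOC: ∂u_i/∂s_i = α_i − s_i = 0, so s_i* = α_i.
NE contributions = (2.7, 2.5, 4.7, 1.6, 1.9, 2.3); S = 15.7.
W^NE = (Σα)·S − ½Σα_i² = 15.7² − ½·47.09 = 222.945.
Planner sets s_i = Σα_j = 15.7 for every i, so S^SO = 6·15.7 = 94.2.
W^SO = (Σα)·S^SO − ½·6·(Σα)² = (6/2)·15.7² = 739.47.
Deadweight loss = W^SO − W^NE = 516.525.

516.525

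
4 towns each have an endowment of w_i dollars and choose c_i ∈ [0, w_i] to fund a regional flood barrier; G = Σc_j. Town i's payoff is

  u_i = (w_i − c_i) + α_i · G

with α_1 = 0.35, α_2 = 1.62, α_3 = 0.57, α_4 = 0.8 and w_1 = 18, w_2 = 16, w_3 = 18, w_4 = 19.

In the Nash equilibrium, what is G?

16

∂u_i/∂c_i = α_i − 1, so town i contributes w_i if α_i > 1, else 0.
α_i > 1 for i ∈ {2}; NE contributions (0, 16, 0, 0), G = 16.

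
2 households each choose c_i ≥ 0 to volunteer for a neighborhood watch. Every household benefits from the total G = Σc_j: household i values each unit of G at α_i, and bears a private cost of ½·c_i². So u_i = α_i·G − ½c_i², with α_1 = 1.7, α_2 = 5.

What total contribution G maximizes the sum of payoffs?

Planner FOC: ∂(Σu_j)/∂c_i = (Σα_j) − c_i = 0, so c_i^SO = Σα_j = 6.7 for every i; G^SO = 13.4.

13.4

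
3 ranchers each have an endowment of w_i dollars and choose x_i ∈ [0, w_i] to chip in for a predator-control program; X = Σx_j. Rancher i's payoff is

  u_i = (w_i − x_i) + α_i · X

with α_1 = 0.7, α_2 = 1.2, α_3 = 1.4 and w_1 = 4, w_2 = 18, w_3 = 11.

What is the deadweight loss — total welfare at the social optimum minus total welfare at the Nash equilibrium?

9.2

∂u_i/∂x_i = α_i − 1, so rancher i contributes w_i if α_i > 1, else 0.
α_i > 1 for i ∈ {2, 3}; NE contributions (0, 18, 11), X = 29.
W^NE = Σw_i − X^NE + (Σα_i)·X^NE = 33 + 2.3·29 = 99.7.
Planner: ∂(Σu_j)/∂x_i = Σα_j − 1 = 2.3 > 0, so everyone contributes w_i; X^SO = 33, W^SO = 33 + 2.3·33 = 108.9.
Deadweight loss = 9.2.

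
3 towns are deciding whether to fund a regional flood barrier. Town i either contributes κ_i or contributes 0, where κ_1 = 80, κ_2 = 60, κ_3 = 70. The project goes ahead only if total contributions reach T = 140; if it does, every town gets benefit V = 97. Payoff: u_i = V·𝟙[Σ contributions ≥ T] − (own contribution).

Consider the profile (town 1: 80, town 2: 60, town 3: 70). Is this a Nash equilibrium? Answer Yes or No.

Total = 210 ≥ 140: provided.
Town 1 (pledges 80, payoff 17): dropping to 0 → total 130, payoff 0. No gain.
Town 2 (pledges 60, payoff 37): dropping to 0 → total 150, payoff 97. Profitable deviation.

No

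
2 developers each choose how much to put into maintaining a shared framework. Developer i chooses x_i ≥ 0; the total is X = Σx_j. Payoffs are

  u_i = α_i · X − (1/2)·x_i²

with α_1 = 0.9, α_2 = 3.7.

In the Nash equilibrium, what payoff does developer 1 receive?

3.735

Developer i's FOC: ∂u_i/∂x_i = α_i − x_i = 0, so x_i* = α_i.
NE contributions = (0.9, 3.7); X = 4.6.
u_1 = α_1·X − ½·(x_1)² = 0.9·4.6 − ½·0.9² = 3.735.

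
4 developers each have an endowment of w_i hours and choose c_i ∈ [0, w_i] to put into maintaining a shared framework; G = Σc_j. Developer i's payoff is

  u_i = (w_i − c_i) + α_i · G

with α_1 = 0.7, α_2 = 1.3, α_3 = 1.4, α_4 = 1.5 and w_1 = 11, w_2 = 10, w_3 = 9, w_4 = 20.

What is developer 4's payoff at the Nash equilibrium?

58.5

∂u_i/∂c_i = α_i − 1, so developer i contributes w_i if α_i > 1, else 0.
α_i > 1 for i ∈ {2, 3, 4}; NE contributions (0, 10, 9, 20), G = 39.
u_4 = (20 − 20) + 1.5·39 = 58.5.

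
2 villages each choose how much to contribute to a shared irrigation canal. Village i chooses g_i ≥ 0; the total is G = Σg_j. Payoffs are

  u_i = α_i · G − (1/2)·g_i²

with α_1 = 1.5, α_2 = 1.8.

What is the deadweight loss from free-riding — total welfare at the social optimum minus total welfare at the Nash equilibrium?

Village i's FOC: ∂u_i/∂g_i = α_i − g_i = 0, so g_i* = α_i.
NE contributions = (1.5, 1.8); G = 3.3.
W^NE = (Σα)·G − ½Σα_i² = 3.3² − ½·5.49 = 8.145.
Planner sets g_i = Σα_j = 3.3 for every i, so G^SO = 2·3.3 = 6.6.
W^SO = (Σα)·G^SO − ½·2·(Σα)² = (2/2)·3.3² = 10.89.
Deadweight loss = W^SO − W^NE = 2.745.

2.745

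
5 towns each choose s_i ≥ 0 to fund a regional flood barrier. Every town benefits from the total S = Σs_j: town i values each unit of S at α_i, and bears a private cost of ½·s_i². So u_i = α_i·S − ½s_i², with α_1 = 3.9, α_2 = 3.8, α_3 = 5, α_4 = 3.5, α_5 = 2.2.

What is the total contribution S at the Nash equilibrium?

18.4

Town i's FOC: ∂u_i/∂s_i = α_i − s_i = 0, so s_i* = α_i.
NE contributions = (3.9, 3.8, 5, 3.5, 2.2); S = 18.4.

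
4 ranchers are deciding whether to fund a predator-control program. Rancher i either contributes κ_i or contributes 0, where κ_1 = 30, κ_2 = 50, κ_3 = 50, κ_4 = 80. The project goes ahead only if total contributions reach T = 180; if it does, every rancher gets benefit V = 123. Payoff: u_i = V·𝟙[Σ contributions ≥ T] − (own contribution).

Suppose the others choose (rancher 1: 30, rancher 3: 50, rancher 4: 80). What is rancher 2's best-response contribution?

Others' total = 160. Contributing 50 brings total to 210 ≥ 180: gain V − κ_2 = 73.
Best response: 50.

50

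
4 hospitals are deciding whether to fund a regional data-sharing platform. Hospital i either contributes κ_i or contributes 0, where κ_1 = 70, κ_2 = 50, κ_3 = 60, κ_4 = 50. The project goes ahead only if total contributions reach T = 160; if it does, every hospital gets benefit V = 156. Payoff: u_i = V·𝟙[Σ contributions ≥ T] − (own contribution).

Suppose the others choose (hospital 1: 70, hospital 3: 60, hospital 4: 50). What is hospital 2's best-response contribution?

Others' total = 180 ≥ 160; contributing adds cost 50 for no extra benefit.
Best response: 0.

0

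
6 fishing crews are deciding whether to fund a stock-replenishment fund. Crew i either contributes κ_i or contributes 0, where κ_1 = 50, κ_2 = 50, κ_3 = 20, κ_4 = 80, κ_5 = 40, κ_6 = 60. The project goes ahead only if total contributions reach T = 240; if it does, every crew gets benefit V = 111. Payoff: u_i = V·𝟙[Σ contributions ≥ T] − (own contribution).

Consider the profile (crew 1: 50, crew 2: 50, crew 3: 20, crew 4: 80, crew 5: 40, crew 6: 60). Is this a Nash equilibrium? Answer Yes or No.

No

Total = 300 ≥ 240: provided.
Crew 1 (pledges 50, payoff 61): dropping to 0 → total 250, payoff 111. Profitable deviation.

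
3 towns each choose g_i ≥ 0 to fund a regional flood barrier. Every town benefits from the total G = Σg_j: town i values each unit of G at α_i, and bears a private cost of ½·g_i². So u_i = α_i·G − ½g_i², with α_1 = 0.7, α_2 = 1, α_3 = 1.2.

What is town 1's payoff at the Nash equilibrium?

Town i's FOC: ∂u_i/∂g_i = α_i − g_i = 0, so g_i* = α_i.
NE contributions = (0.7, 1, 1.2); G = 2.9.
u_1 = α_1·G − ½·(g_1)² = 0.7·2.9 − ½·0.7² = 1.785.

1.785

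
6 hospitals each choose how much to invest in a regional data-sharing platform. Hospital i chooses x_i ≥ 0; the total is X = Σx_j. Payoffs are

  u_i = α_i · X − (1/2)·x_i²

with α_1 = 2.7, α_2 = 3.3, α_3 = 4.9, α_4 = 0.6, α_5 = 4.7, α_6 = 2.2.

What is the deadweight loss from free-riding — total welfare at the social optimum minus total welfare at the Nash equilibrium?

711.86

Hospital i's FOC: ∂u_i/∂x_i = α_i − x_i = 0, so x_i* = α_i.
NE contributions = (2.7, 3.3, 4.9, 0.6, 4.7, 2.2); X = 18.4.
W^NE = (Σα)·X − ½Σα_i² = 18.4² − ½·69.48 = 303.82.
Planner sets x_i = Σα_j = 18.4 for every i, so X^SO = 6·18.4 = 110.4.
W^SO = (Σα)·X^SO − ½·6·(Σα)² = (6/2)·18.4² = 1015.68.
Deadweight loss = W^SO − W^NE = 711.86.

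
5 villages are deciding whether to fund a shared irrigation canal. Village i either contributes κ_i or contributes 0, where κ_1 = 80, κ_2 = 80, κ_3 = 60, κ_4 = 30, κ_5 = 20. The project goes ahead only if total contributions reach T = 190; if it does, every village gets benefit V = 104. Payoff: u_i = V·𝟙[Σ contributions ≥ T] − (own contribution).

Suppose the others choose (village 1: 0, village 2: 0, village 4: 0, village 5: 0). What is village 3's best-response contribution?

0

Others' total = 0. Even contributing 60 gives 60 < 190: no benefit either way.
Best response: 0.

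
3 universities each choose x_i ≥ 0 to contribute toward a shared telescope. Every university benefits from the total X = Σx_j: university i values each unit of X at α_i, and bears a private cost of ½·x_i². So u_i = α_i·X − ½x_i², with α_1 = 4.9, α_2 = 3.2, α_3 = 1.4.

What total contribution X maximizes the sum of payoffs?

Planner FOC: ∂(Σu_j)/∂x_i = (Σα_j) − x_i = 0, so x_i^SO = Σα_j = 9.5 for every i; X^SO = 28.5.

28.5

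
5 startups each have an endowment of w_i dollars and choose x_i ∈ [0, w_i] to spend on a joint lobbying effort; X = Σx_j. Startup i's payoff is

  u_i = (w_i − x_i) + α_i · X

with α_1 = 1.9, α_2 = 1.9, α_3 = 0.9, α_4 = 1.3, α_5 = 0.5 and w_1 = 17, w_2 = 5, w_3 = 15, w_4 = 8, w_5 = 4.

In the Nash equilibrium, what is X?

∂u_i/∂x_i = α_i − 1, so startup i contributes w_i if α_i > 1, else 0.
α_i > 1 for i ∈ {1, 2, 4}; NE contributions (17, 5, 0, 8, 0), X = 30.

30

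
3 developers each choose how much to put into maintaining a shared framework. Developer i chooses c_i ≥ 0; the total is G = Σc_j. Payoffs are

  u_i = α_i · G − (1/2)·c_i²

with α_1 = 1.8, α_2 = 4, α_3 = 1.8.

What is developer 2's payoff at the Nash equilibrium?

22.4

Developer i's FOC: ∂u_i/∂c_i = α_i − c_i = 0, so c_i* = α_i.
NE contributions = (1.8, 4, 1.8); G = 7.6.
u_2 = α_2·G − ½·(c_2)² = 4·7.6 − ½·4² = 22.4.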